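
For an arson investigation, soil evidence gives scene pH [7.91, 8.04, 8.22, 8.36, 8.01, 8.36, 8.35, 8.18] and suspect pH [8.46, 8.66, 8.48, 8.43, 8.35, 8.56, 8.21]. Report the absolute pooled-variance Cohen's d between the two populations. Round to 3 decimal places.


Pooled-variance Cohen's d for soil pH comparison:
Scene mean = 65.43 / 8 = 8.17875
Suspect mean = 59.15 / 7 = 8.45
Scene sample variance s_s^2 = 0.030955
Suspect sample variance s_c^2 = 0.020867
Pooled variance = ((n_s-1)*s_s^2 + (n_c-1)*s_c^2) / (n_s + n_c - 2) = 0.026299
Pooled SD = sqrt(0.026299) = 0.16217
Mean difference = -0.27125
|d| = |-0.27125| / 0.16217 = 1.673

1.673


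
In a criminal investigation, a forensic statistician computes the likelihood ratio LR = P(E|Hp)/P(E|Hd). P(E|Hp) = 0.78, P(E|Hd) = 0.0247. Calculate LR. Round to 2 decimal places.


Likelihood ratio calculation:
LR = P(E|Hp) / P(E|Hd)
LR = 0.78 / 0.0247
LR = 31.58

31.58


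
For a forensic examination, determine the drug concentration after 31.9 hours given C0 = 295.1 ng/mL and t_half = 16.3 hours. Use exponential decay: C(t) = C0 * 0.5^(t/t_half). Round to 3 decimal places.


Drug concentration decay:
Number of half-lives = t / t_half = 31.9 / 16.3 = 1.957055
Decay factor = 0.5^1.957055 = 0.25755367
C(t) = 295.1 * 0.25755367 = 76.004 ng/mL

76.004


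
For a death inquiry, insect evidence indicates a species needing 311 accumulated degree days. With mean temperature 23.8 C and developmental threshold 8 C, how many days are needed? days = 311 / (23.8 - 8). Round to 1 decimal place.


Insect development time:
Effective temperature = avg_temp - T_base = 23.8 - 8 = 15.8 C
Days = ADD / effective_temp = 311 / 15.8 = 19.7 days

19.7


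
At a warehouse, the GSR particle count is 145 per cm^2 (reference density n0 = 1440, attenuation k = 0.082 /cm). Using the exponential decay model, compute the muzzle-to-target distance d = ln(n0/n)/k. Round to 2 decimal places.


GSR distance calculation:
n0/n = 1440 / 145 = 9.931034
ln(n0/n) = 2.295665
d = 2.295665 / 0.082 = 28.00 cm

28.00


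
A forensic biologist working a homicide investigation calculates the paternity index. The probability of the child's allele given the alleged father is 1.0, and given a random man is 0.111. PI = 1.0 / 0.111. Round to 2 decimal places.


Paternity Index calculation:
PI = P(allele|father) / P(allele|random)
PI = 1.0 / 0.111
PI = 9.01

9.01


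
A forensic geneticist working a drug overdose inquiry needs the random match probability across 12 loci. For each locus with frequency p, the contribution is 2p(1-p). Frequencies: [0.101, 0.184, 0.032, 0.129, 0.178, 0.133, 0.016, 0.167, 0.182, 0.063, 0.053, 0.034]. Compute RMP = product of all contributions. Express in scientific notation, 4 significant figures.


Computing RMP for 12 loci:
Locus 1: 2 * 0.101 * 0.899 = 0.181598
Locus 2: 2 * 0.184 * 0.816 = 0.300288
Locus 3: 2 * 0.032 * 0.968 = 0.061952
Locus 4: 2 * 0.129 * 0.871 = 0.224718
Locus 5: 2 * 0.178 * 0.822 = 0.292632
Locus 6: 2 * 0.133 * 0.867 = 0.230622
Locus 7: 2 * 0.016 * 0.984 = 0.031488
Locus 8: 2 * 0.167 * 0.833 = 0.278222
Locus 9: 2 * 0.182 * 0.818 = 0.297752
Locus 10: 2 * 0.063 * 0.937 = 0.118062
Locus 11: 2 * 0.053 * 0.947 = 0.100382
Locus 12: 2 * 0.034 * 0.966 = 0.065688
RMP = 1.040e-10

1.040e-10


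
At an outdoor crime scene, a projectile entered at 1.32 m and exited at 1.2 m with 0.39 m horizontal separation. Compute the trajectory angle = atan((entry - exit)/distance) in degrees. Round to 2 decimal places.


Bullet trajectory angle:
Height difference = 1.32 - 1.2 = 0.12 m
angle = atan(0.12 / 0.39)
angle = atan(0.307692)
angle = 17.10 degrees

17.10


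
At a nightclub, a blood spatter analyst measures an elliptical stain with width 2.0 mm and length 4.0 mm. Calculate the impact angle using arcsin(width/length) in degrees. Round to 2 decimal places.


Blood spatter impact angle calculation:
width / length = 2.0 / 4.0 = 0.5
angle = arcsin(0.5)
angle = 30.00 degrees

30.00


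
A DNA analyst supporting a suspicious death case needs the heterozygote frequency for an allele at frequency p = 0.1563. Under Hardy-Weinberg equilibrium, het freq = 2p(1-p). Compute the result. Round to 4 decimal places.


Hardy-Weinberg heterozygote frequency:
q = 1 - p = 1 - 0.1563 = 0.8437
2pq = 2 * 0.1563 * 0.8437 = 0.2637

0.2637


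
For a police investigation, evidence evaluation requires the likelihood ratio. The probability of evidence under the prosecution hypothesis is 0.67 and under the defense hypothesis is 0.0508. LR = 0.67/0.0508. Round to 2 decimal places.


Likelihood ratio calculation:
LR = P(E|Hp) / P(E|Hd)
LR = 0.67 / 0.0508
LR = 13.19

13.19


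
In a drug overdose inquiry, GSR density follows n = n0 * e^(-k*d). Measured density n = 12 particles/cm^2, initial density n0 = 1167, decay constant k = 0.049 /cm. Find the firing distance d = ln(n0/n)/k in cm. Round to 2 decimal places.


GSR distance calculation:
n0/n = 1167 / 12 = 97.25
ln(n0/n) = 4.577285
d = 4.577285 / 0.049 = 93.41 cm

93.41


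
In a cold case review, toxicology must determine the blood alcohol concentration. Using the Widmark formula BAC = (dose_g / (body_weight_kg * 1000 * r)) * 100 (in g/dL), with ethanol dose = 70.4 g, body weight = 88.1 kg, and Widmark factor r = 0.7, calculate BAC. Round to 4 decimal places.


Applying the Widmark formula:
BAC = (dose_g / (body_wt * 1000 * r)) * 100
Denominator = 88.1 * 1000 * 0.7 = 61670
BAC = (70.4 / 61670) * 100
BAC = 0.1142 g/dL

0.1142


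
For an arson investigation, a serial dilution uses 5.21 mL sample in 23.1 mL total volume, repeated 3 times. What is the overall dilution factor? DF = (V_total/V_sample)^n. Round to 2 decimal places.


Dilution factor calculation:
Single dilution = V_total / V_sample = 23.1 / 5.21 ≈ 4.433781
Number of dilutions = 3
Total DF = (23.1 / 5.21)^3 (full precision, rounded at the end) = 87.16

87.16


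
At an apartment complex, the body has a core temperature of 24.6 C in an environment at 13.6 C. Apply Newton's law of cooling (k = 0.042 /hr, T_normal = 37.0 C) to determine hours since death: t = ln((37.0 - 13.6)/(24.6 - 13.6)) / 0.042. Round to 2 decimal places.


Using Newton's law of cooling:
t = ln((T_normal - T_ambient) / (T_body - T_ambient)) / k
T_normal - T_ambient = 23.4
T_body - T_ambient = 11.0
Ratio = 2.127273
ln(ratio) = 0.754841
t = 0.754841 / 0.042 = 17.97 hours

17.97


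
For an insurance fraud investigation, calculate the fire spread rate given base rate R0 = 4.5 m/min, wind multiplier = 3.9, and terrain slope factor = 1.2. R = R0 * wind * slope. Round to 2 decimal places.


Fire spread rate calculation:
R = R0 * wind_factor * slope_factor
= 4.5 * 3.9 * 1.2
= 17.55 * 1.2
= 21.06 m/min

21.06


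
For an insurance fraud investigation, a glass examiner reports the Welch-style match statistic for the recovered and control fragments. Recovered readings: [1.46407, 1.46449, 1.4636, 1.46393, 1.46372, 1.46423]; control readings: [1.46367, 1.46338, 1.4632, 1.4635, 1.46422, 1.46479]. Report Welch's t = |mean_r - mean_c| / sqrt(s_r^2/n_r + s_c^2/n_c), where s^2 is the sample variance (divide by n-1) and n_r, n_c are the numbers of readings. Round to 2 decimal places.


Welch's t-criterion for glass RI comparison:
Recovered mean = sum / n_r = 8.78404 / 6 = 1.4640067
Control mean = sum / n_c = 8.78276 / 6 = 1.4637933
Recovered sample variance s_r^2 = 1.08187e-07
Control sample variance s_c^2 = 3.59907e-07
Welch SE (unpooled) = sqrt(s_r^2/n_r + s_c^2/n_c) = sqrt(1.80311e-08 + 5.99844e-08) = sqrt(7.80155e-08) = 0.000279313
|mean_r - mean_c| = 0.000213333
t = 0.000213333 / 0.000279313 = 0.76

0.76


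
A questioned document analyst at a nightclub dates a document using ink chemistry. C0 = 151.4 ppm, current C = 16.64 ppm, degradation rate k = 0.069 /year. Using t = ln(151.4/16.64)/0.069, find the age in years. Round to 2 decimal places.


Document age estimation:
C0/C = 151.4 / 16.64 = 9.098558
ln(C0/C) = 2.208116
t = 2.208116 / 0.069 = 32.00 years

32.00


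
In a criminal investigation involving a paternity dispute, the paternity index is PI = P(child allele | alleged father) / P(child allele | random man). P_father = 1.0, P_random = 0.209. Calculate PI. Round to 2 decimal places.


Paternity Index calculation:
PI = P(allele|father) / P(allele|random)
PI = 1.0 / 0.209
PI = 4.78

4.78


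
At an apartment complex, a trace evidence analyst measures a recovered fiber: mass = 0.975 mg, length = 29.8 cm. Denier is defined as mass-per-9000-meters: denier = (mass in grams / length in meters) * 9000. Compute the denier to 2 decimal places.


Denier calculation:
Mass in grams = 0.975 mg / 1000 = 0.000975 g
Length in meters = 29.8 cm / 100 = 0.298 m
Linear density = mass / length = 0.000975 / 0.298 = 0.00327181 g/m
Denier = (g/m) * 9000 = 0.00327181 * 9000 = 29.45

29.45


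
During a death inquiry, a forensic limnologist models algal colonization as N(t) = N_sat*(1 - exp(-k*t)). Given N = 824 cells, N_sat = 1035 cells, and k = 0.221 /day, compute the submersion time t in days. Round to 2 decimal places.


PMSI from diatom colonization curve:
N / N_sat = 824 / 1035 = 0.796135
1 - N/N_sat = 0.203865
ln(1 - N/N_sat) = -1.590297
t = -ln(1 - N/N_sat) / k = -(-1.590297) / 0.221 = 7.20 days

7.20


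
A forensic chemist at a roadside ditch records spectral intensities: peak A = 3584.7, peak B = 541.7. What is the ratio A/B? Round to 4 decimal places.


Spectral peak ratio:
Peak A = 3584.7 counts
Peak B = 541.7 counts
Ratio = 3584.7 / 541.7 = 6.6175

6.6175


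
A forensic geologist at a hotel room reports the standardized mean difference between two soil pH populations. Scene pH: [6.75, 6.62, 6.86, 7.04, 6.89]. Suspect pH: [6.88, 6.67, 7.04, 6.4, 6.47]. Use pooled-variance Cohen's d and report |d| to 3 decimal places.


Pooled-variance Cohen's d for soil pH comparison:
Scene mean = 34.16 / 5 = 6.832
Suspect mean = 33.46 / 5 = 6.692
Scene sample variance s_s^2 = 0.02477
Suspect sample variance s_c^2 = 0.07287
Pooled variance = ((n_s-1)*s_s^2 + (n_c-1)*s_c^2) / (n_s + n_c - 2) = 0.04882
Pooled SD = sqrt(0.04882) = 0.220952
Mean difference = 0.14
|d| = |0.14| / 0.220952 = 0.634

0.634


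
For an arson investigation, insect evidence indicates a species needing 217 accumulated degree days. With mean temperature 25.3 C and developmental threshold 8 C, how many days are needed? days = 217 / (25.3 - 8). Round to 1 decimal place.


Insect development time:
Effective temperature = avg_temp - T_base = 25.3 - 8 = 17.3 C
Days = ADD / effective_temp = 217 / 17.3 = 12.5 days

12.5


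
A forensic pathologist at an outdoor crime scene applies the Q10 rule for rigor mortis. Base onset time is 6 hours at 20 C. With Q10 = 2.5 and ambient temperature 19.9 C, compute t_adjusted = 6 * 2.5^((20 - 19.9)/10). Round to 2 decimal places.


Rigor mortis time adjustment:
Exponent = (T_ref - T_actual) / 10 = (20 - 19.9) / 10 = 0.01
Q10 factor = 2.5^0.01 = 1.00921
t_adjusted = 6 * 1.00921 = 6.06 hours

6.06


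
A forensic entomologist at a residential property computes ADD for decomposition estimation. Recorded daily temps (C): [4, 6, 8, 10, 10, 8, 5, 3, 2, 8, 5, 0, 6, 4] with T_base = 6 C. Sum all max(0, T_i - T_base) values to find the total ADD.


Computing ADD day by day:
Day 1: max(0, 4 - 6) = 0
Day 2: max(0, 6 - 6) = 0
Day 3: max(0, 8 - 6) = 2
Day 4: max(0, 10 - 6) = 4
Day 5: max(0, 10 - 6) = 4
Day 6: max(0, 8 - 6) = 2
Day 7: max(0, 5 - 6) = 0
Day 8: max(0, 3 - 6) = 0
Day 9: max(0, 2 - 6) = 0
Day 10: max(0, 8 - 6) = 2
Day 11: max(0, 5 - 6) = 0
Day 12: max(0, 0 - 6) = 0
Day 13: max(0, 6 - 6) = 0
Day 14: max(0, 4 - 6) = 0
Total ADD = 14

14


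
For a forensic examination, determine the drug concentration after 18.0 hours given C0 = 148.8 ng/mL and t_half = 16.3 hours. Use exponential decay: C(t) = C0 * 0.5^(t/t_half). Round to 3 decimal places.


Drug concentration decay:
Number of half-lives = t / t_half = 18.0 / 16.3 = 1.104294
Decay factor = 0.5^1.104294 = 0.46513003
C(t) = 148.8 * 0.46513003 = 69.211 ng/mL

69.211


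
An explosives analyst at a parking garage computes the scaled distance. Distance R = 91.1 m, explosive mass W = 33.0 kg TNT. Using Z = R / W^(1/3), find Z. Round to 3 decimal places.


Scaled distance calculation:
W^(1/3) = 33.0^(1/3) = 3.207534
Z = R / W^(1/3) = 91.1 / 3.207534
Z = 28.402 m/kg^(1/3)

28.402


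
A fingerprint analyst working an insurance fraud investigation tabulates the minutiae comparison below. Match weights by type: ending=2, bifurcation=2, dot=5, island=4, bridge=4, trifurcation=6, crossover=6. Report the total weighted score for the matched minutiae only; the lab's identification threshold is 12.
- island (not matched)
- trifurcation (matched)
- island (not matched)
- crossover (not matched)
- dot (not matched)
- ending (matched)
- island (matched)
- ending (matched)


Weighted minutiae match score:
  island: not matched, +0
  trifurcation: matched, +6 (running total 6)
  island: not matched, +0
  crossover: not matched, +0
  dot: not matched, +0
  ending: matched, +2 (running total 8)
  island: matched, +4 (running total 12)
  ending: matched, +2 (running total 14)
Total score = 14
Threshold = 12; verdict = identification

14


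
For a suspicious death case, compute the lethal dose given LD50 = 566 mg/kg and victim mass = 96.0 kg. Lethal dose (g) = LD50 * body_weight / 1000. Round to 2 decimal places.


Lethal dose calculation:
Lethal dose = LD50 * body_weight / 1000
= 566 * 96.0 / 1000
= 54336 / 1000
= 54.34 g

54.34


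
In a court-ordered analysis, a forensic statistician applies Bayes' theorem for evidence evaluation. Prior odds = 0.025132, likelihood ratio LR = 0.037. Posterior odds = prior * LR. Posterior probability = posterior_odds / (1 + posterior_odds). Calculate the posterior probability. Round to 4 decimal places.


Bayesian evidence evaluation:
Posterior odds = prior_odds * LR = 0.025132 * 0.037 = 0.000929884
Posterior probability = posterior_odds / (1 + posterior_odds)
= 0.000929884 / (1 + 0.000929884)
= 0.000929884 / 1.000929884
= 0.0009

0.0009


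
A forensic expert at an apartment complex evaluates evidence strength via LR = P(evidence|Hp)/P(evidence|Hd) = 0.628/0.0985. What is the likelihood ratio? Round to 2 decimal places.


Likelihood ratio calculation:
LR = P(E|Hp) / P(E|Hd)
LR = 0.628 / 0.0985
LR = 6.38

6.38


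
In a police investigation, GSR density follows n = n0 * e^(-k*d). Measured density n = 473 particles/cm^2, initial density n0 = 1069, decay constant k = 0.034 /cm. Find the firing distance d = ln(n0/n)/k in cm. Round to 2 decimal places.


GSR distance calculation:
n0/n = 1069 / 473 = 2.260042
ln(n0/n) = 0.815383
d = 0.815383 / 0.034 = 23.98 cm

23.98


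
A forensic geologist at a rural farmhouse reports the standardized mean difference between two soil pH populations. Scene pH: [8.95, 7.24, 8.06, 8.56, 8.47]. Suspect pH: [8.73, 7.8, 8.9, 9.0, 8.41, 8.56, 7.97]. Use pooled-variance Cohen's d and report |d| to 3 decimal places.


Pooled-variance Cohen's d for soil pH comparison:
Scene mean = 41.28 / 5 = 8.256
Suspect mean = 59.37 / 7 = 8.481429
Scene sample variance s_s^2 = 0.42263
Suspect sample variance s_c^2 = 0.207181
Pooled variance = ((n_s-1)*s_s^2 + (n_c-1)*s_c^2) / (n_s + n_c - 2) = 0.293361
Pooled SD = sqrt(0.293361) = 0.541628
Mean difference = -0.225429
|d| = |-0.225429| / 0.541628 = 0.416

0.416


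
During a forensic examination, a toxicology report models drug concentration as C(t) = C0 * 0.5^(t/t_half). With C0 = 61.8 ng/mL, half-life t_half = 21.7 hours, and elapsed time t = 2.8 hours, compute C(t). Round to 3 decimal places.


Drug concentration decay:
Number of half-lives = t / t_half = 2.8 / 21.7 = 0.129032
Decay factor = 0.5^0.129032 = 0.91444481
C(t) = 61.8 * 0.91444481 = 56.513 ng/mL

56.513


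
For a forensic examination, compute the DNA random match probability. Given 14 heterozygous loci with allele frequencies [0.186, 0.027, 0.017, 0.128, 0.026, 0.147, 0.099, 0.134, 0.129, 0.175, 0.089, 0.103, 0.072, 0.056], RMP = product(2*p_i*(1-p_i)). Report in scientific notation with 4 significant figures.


Computing RMP for 14 loci:
Locus 1: 2 * 0.186 * 0.814 = 0.302808
Locus 2: 2 * 0.027 * 0.973 = 0.052542
Locus 3: 2 * 0.017 * 0.983 = 0.033422
Locus 4: 2 * 0.128 * 0.872 = 0.223232
Locus 5: 2 * 0.026 * 0.974 = 0.050648
Locus 6: 2 * 0.147 * 0.853 = 0.250782
Locus 7: 2 * 0.099 * 0.901 = 0.178398
Locus 8: 2 * 0.134 * 0.866 = 0.232088
Locus 9: 2 * 0.129 * 0.871 = 0.224718
Locus 10: 2 * 0.175 * 0.825 = 0.28875
Locus 11: 2 * 0.089 * 0.911 = 0.162158
Locus 12: 2 * 0.103 * 0.897 = 0.184782
Locus 13: 2 * 0.072 * 0.928 = 0.133632
Locus 14: 2 * 0.056 * 0.944 = 0.105728
RMP = 1.715e-12

1.715e-12


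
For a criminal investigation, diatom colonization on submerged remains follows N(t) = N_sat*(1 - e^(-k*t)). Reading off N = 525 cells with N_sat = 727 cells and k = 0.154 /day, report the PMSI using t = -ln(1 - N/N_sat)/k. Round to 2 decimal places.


PMSI from diatom colonization curve:
N / N_sat = 525 / 727 = 0.722146
1 - N/N_sat = 0.277854
ln(1 - N/N_sat) = -1.280659
t = -ln(1 - N/N_sat) / k = -(-1.280659) / 0.154 = 8.32 days

8.32


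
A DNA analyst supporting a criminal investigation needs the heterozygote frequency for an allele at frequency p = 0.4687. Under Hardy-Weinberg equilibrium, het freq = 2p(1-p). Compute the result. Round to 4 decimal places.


Hardy-Weinberg heterozygote frequency:
q = 1 - p = 1 - 0.4687 = 0.5313
2pq = 2 * 0.4687 * 0.5313 = 0.4980

0.4980


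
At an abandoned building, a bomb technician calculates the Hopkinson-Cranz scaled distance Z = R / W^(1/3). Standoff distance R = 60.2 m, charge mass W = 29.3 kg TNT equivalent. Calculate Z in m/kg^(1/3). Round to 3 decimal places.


Scaled distance calculation:
W^(1/3) = 29.3^(1/3) = 3.082875
Z = R / W^(1/3) = 60.2 / 3.082875
Z = 19.527 m/kg^(1/3)

19.527


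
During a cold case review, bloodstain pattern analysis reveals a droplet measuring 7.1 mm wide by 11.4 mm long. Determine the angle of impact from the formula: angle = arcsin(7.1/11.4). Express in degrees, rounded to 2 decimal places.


Blood spatter impact angle calculation:
width / length = 7.1 / 11.4 = 0.622807
angle = arcsin(0.622807)
angle = 38.52 degrees

38.52


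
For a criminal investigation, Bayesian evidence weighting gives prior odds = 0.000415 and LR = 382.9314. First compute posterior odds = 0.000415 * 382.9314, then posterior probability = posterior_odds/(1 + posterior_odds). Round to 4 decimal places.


Bayesian evidence evaluation:
Posterior odds = prior_odds * LR = 0.000415 * 382.9314 = 0.1589165
Posterior probability = posterior_odds / (1 + posterior_odds)
= 0.1589165 / (1 + 0.1589165)
= 0.1589165 / 1.1589165
= 0.1371

0.1371


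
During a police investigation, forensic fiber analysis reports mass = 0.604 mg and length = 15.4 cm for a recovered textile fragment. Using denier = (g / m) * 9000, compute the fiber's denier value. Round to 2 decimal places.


Denier calculation:
Mass in grams = 0.604 mg / 1000 = 0.000604 g
Length in meters = 15.4 cm / 100 = 0.154 m
Linear density = mass / length = 0.000604 / 0.154 = 0.00392208 g/m
Denier = (g/m) * 9000 = 0.00392208 * 9000 = 35.30

35.30


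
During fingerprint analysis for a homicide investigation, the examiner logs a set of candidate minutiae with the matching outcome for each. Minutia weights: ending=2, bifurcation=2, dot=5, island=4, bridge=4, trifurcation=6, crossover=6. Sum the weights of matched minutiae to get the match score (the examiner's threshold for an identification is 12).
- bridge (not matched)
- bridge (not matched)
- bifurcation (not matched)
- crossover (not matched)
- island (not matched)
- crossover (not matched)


Weighted minutiae match score:
  bridge: not matched, +0
  bridge: not matched, +0
  bifurcation: not matched, +0
  crossover: not matched, +0
  island: not matched, +0
  crossover: not matched, +0
Total score = 0
Threshold = 12; verdict = inconclusive

0


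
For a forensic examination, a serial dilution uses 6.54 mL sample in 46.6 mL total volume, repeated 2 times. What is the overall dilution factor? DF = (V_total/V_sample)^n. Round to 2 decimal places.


Dilution factor calculation:
Single dilution = V_total / V_sample = 46.6 / 6.54 ≈ 7.125382
Number of dilutions = 2
Total DF = (46.6 / 6.54)^2 (full precision, rounded at the end) = 50.77

50.77


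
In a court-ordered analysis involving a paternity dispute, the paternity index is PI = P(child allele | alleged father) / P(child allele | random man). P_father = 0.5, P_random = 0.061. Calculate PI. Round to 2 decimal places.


Paternity Index calculation:
PI = P(allele|father) / P(allele|random)
PI = 0.5 / 0.061
PI = 8.20

8.20


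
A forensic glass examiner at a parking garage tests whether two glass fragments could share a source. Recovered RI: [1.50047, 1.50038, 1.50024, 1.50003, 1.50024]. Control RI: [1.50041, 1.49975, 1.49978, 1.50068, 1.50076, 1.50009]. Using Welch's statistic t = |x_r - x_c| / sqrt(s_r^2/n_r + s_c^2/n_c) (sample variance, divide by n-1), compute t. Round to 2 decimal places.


Welch's t-criterion for glass RI comparison:
Recovered mean = sum / n_r = 7.50136 / 5 = 1.500272
Control mean = sum / n_c = 9.00147 / 6 = 1.500245
Recovered sample variance s_r^2 = 2.787e-08
Control sample variance s_c^2 = 1.9339e-07
Welch SE (unpooled) = sqrt(s_r^2/n_r + s_c^2/n_c) = sqrt(5.574e-09 + 3.22317e-08) = sqrt(3.78057e-08) = 0.000194437
|mean_r - mean_c| = 2.7e-05
t = 2.7e-05 / 0.000194437 = 0.14

0.14


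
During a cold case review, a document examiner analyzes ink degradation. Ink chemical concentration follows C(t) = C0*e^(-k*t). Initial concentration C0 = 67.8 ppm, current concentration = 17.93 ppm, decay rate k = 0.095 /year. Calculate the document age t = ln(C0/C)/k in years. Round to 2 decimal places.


Document age estimation:
C0/C = 67.8 / 17.93 = 3.781372
ln(C0/C) = 1.330087
t = 1.330087 / 0.095 = 14.00 years

14.00


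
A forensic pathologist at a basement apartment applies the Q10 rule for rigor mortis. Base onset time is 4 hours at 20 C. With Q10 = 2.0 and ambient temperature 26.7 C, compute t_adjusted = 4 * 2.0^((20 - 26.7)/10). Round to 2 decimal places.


Rigor mortis time adjustment:
Exponent = (T_ref - T_actual) / 10 = (20 - 26.7) / 10 = -0.67
Q10 factor = 2.0^-0.67 = 0.62851
t_adjusted = 4 * 0.62851 = 2.51 hours

2.51


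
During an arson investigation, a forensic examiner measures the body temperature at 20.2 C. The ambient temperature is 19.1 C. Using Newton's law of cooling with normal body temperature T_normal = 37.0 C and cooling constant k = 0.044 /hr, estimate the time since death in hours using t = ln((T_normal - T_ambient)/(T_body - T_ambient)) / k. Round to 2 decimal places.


Using Newton's law of cooling:
t = ln((T_normal - T_ambient) / (T_body - T_ambient)) / k
T_normal - T_ambient = 17.9
T_body - T_ambient = 1.1
Ratio = 16.272727
ln(ratio) = 2.789491
t = 2.789491 / 0.044 = 63.40 hours

63.40


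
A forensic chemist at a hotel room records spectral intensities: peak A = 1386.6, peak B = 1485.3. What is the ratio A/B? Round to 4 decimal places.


Spectral peak ratio:
Peak A = 1386.6 counts
Peak B = 1485.3 counts
Ratio = 1386.6 / 1485.3 = 0.9335

0.9335


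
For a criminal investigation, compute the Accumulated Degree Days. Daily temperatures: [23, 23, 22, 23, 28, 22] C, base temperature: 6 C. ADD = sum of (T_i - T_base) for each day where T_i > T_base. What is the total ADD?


Computing ADD day by day:
Day 1: max(0, 23 - 6) = 17
Day 2: max(0, 23 - 6) = 17
Day 3: max(0, 22 - 6) = 16
Day 4: max(0, 23 - 6) = 17
Day 5: max(0, 28 - 6) = 22
Day 6: max(0, 22 - 6) = 16
Total ADD = 105

105


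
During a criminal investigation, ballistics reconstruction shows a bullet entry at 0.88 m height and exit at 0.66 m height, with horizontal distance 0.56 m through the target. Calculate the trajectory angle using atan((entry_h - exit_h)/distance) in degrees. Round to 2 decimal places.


Bullet trajectory angle:
Height difference = 0.88 - 0.66 = 0.22 m
angle = atan(0.22 / 0.56)
angle = atan(0.392857)
angle = 21.45 degrees

21.45


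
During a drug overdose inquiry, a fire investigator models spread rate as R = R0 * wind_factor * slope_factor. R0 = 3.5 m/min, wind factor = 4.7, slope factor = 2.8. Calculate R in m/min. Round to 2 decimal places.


Fire spread rate calculation:
R = R0 * wind_factor * slope_factor
= 3.5 * 4.7 * 2.8
= 16.45 * 2.8
= 46.06 m/min

46.06


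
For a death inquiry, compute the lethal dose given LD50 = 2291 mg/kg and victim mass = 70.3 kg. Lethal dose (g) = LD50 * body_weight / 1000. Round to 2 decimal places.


Lethal dose calculation:
Lethal dose = LD50 * body_weight / 1000
= 2291 * 70.3 / 1000
= 161057.3 / 1000
= 161.06 g

161.06


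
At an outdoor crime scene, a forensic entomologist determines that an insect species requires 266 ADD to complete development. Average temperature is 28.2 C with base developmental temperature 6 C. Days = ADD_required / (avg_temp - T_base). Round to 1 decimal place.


Insect development time:
Effective temperature = avg_temp - T_base = 28.2 - 6 = 22.2 C
Days = ADD / effective_temp = 266 / 22.2 = 12.0 days

12.0


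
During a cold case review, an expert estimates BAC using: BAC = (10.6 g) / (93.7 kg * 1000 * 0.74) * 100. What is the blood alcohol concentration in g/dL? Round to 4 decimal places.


Applying the Widmark formula:
BAC = (dose_g / (body_wt * 1000 * r)) * 100
Denominator = 93.7 * 1000 * 0.74 = 69338
BAC = (10.6 / 69338) * 100
BAC = 0.0153 g/dL

0.0153


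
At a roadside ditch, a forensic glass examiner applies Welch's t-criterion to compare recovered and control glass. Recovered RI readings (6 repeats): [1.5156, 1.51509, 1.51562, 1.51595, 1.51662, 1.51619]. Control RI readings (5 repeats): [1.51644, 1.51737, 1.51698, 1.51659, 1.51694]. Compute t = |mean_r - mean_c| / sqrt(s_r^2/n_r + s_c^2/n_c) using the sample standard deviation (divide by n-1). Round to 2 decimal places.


Welch's t-criterion for glass RI comparison:
Recovered mean = sum / n_r = 9.09507 / 6 = 1.515845
Control mean = sum / n_c = 7.58432 / 5 = 1.516864
Recovered sample variance s_r^2 = 2.8227e-07
Control sample variance s_c^2 = 1.3253e-07
Welch SE (unpooled) = sqrt(s_r^2/n_r + s_c^2/n_c) = sqrt(4.7045e-08 + 2.6506e-08) = sqrt(7.3551e-08) = 0.000271203
|mean_r - mean_c| = 0.001019
t = 0.001019 / 0.000271203 = 3.76

3.76


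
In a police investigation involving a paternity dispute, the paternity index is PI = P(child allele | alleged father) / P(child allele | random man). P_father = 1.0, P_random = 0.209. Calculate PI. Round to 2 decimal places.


Paternity Index calculation:
PI = P(allele|father) / P(allele|random)
PI = 1.0 / 0.209
PI = 4.78

4.78


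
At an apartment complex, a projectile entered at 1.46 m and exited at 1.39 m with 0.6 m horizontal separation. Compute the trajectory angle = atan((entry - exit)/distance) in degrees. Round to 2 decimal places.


Bullet trajectory angle:
Height difference = 1.46 - 1.39 = 0.07 m
angle = atan(0.07 / 0.6)
angle = atan(0.116667)
angle = 6.65 degrees

6.65


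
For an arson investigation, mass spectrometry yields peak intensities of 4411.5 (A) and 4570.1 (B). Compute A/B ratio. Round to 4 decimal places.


Spectral peak ratio:
Peak A = 4411.5 counts
Peak B = 4570.1 counts
Ratio = 4411.5 / 4570.1 = 0.9653

0.9653


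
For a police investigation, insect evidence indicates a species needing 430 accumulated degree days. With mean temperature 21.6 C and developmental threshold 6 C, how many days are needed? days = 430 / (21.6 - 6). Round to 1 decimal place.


Insect development time:
Effective temperature = avg_temp - T_base = 21.6 - 6 = 15.6 C
Days = ADD / effective_temp = 430 / 15.6 = 27.6 days

27.6


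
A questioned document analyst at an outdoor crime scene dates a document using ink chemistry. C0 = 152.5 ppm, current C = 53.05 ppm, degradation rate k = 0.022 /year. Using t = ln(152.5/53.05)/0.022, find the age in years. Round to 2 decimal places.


Document age estimation:
C0/C = 152.5 / 53.05 = 2.874647
ln(C0/C) = 1.05593
t = 1.05593 / 0.022 = 48.00 years

48.00


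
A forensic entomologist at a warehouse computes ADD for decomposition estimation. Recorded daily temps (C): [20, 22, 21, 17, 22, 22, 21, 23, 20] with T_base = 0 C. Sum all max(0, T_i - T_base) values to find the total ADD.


Computing ADD day by day:
Day 1: max(0, 20 - 0) = 20
Day 2: max(0, 22 - 0) = 22
Day 3: max(0, 21 - 0) = 21
Day 4: max(0, 17 - 0) = 17
Day 5: max(0, 22 - 0) = 22
Day 6: max(0, 22 - 0) = 22
Day 7: max(0, 21 - 0) = 21
Day 8: max(0, 23 - 0) = 23
Day 9: max(0, 20 - 0) = 20
Total ADD = 188

188


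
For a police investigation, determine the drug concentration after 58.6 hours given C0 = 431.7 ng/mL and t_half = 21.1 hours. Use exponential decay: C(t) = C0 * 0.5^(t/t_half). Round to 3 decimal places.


Drug concentration decay:
Number of half-lives = t / t_half = 58.6 / 21.1 = 2.777251
Decay factor = 0.5^2.777251 = 0.14586938
C(t) = 431.7 * 0.14586938 = 62.972 ng/mL

62.972


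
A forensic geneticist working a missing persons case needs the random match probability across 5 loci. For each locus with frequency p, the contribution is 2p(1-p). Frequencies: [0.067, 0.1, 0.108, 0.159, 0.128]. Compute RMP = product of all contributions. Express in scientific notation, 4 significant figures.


Computing RMP for 5 loci:
Locus 1: 2 * 0.067 * 0.933 = 0.125022
Locus 2: 2 * 0.1 * 0.9 = 0.18
Locus 3: 2 * 0.108 * 0.892 = 0.192672
Locus 4: 2 * 0.159 * 0.841 = 0.267438
Locus 5: 2 * 0.128 * 0.872 = 0.223232
RMP = 2.589e-04

2.589e-04


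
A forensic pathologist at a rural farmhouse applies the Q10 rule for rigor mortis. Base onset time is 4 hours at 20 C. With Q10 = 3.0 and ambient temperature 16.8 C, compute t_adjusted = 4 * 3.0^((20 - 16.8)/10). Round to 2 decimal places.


Rigor mortis time adjustment:
Exponent = (T_ref - T_actual) / 10 = (20 - 16.8) / 10 = 0.32
Q10 factor = 3.0^0.32 = 1.42128
t_adjusted = 4 * 1.42128 = 5.69 hours

5.69


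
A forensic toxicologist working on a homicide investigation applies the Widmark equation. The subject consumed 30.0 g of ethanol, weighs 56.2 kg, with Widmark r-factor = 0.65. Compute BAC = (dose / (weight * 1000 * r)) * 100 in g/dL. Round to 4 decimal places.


Applying the Widmark formula:
BAC = (dose_g / (body_wt * 1000 * r)) * 100
Denominator = 56.2 * 1000 * 0.65 = 36530
BAC = (30.0 / 36530) * 100
BAC = 0.0821 g/dL

0.0821


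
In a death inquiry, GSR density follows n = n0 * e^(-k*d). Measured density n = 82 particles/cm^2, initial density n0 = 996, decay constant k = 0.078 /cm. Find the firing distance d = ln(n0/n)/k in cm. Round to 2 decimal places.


GSR distance calculation:
n0/n = 996 / 82 = 12.146341
ln(n0/n) = 2.497028
d = 2.497028 / 0.078 = 32.01 cm

32.01


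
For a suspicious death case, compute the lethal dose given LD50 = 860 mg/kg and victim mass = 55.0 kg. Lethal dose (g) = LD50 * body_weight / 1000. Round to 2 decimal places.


Lethal dose calculation:
Lethal dose = LD50 * body_weight / 1000
= 860 * 55.0 / 1000
= 47300 / 1000
= 47.30 g

47.30


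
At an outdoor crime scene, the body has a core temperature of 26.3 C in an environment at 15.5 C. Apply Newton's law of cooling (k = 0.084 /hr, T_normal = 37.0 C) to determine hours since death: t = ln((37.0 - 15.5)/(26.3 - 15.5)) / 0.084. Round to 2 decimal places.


Using Newton's law of cooling:
t = ln((T_normal - T_ambient) / (T_body - T_ambient)) / k
T_normal - T_ambient = 21.5
T_body - T_ambient = 10.8
Ratio = 1.990741
ln(ratio) = 0.688507
t = 0.688507 / 0.084 = 8.20 hours

8.20


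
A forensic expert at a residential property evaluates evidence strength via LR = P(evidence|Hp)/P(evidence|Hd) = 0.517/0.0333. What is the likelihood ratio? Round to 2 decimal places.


Likelihood ratio calculation:
LR = P(E|Hp) / P(E|Hd)
LR = 0.517 / 0.0333
LR = 15.53

15.53


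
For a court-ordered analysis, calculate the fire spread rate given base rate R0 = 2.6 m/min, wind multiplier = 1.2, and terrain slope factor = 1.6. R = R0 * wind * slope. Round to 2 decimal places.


Fire spread rate calculation:
R = R0 * wind_factor * slope_factor
= 2.6 * 1.2 * 1.6
= 3.12 * 1.6
= 4.99 m/min

4.99


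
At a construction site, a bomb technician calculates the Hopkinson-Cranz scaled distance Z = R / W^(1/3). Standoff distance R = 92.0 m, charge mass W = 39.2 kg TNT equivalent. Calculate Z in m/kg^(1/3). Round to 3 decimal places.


Scaled distance calculation:
W^(1/3) = 39.2^(1/3) = 3.396999
Z = R / W^(1/3) = 92.0 / 3.396999
Z = 27.083 m/kg^(1/3)

27.083


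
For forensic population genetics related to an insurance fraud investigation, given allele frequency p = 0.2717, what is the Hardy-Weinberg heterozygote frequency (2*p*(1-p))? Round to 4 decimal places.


Hardy-Weinberg heterozygote frequency:
q = 1 - p = 1 - 0.2717 = 0.7283
2pq = 2 * 0.2717 * 0.7283 = 0.3958

0.3958


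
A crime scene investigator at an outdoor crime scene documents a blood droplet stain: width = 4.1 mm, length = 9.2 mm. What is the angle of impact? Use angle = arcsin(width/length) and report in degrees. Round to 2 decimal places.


Blood spatter impact angle calculation:
width / length = 4.1 / 9.2 = 0.445652
angle = arcsin(0.445652)
angle = 26.47 degrees

26.47


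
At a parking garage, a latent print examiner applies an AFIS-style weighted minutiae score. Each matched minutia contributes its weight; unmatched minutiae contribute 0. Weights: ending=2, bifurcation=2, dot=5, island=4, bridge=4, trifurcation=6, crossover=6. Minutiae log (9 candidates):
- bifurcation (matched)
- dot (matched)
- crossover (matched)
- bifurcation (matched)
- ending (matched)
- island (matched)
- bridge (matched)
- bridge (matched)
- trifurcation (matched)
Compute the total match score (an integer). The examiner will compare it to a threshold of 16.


Weighted minutiae match score:
  bifurcation: matched, +2 (running total 2)
  dot: matched, +5 (running total 7)
  crossover: matched, +6 (running total 13)
  bifurcation: matched, +2 (running total 15)
  ending: matched, +2 (running total 17)
  island: matched, +4 (running total 21)
  bridge: matched, +4 (running total 25)
  bridge: matched, +4 (running total 29)
  trifurcation: matched, +6 (running total 35)
Total score = 35
Threshold = 16; verdict = identification

35


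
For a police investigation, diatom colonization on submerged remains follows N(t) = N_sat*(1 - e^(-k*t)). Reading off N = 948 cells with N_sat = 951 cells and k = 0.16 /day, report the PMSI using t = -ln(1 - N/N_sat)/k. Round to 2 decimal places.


PMSI from diatom colonization curve:
N / N_sat = 948 / 951 = 0.996845
1 - N/N_sat = 0.003155
ln(1 - N/N_sat) = -5.758767
t = -ln(1 - N/N_sat) / k = -(-5.758767) / 0.16 = 35.99 days

35.99


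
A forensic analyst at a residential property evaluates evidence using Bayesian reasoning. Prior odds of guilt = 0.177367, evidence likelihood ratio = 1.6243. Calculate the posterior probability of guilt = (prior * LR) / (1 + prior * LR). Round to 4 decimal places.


Bayesian evidence evaluation:
Posterior odds = prior_odds * LR = 0.177367 * 1.6243 = 0.2880972
Posterior probability = posterior_odds / (1 + posterior_odds)
= 0.2880972 / (1 + 0.2880972)
= 0.2880972 / 1.2880972
= 0.2237

0.2237


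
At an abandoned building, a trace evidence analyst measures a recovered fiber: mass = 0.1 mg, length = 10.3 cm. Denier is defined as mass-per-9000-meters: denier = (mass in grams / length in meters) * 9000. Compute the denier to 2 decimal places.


Denier calculation:
Mass in grams = 0.1 mg / 1000 = 0.0001 g
Length in meters = 10.3 cm / 100 = 0.103 m
Linear density = mass / length = 0.0001 / 0.103 = 0.00097087 g/m
Denier = (g/m) * 9000 = 0.00097087 * 9000 = 8.74

8.74


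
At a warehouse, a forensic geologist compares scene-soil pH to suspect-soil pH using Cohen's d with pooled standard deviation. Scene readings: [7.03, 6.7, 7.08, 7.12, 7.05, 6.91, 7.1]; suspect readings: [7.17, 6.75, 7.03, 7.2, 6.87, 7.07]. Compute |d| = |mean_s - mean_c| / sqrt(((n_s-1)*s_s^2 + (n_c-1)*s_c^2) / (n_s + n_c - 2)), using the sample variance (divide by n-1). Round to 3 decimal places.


Pooled-variance Cohen's d for soil pH comparison:
Scene mean = 48.99 / 7 = 6.998571
Suspect mean = 42.09 / 6 = 7.015
Scene sample variance s_s^2 = 0.022048
Suspect sample variance s_c^2 = 0.03055
Pooled variance = ((n_s-1)*s_s^2 + (n_c-1)*s_c^2) / (n_s + n_c - 2) = 0.025912
Pooled SD = sqrt(0.025912) = 0.160972
Mean difference = -0.016429
|d| = |-0.016429| / 0.160972 = 0.102

0.102


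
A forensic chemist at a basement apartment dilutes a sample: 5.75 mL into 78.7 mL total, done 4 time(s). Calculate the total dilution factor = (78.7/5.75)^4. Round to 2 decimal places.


Dilution factor calculation:
Single dilution = V_total / V_sample = 78.7 / 5.75 ≈ 13.686957
Number of dilutions = 4
Total DF = (78.7 / 5.75)^4 (full precision, rounded at the end) = 35093.57

35093.57


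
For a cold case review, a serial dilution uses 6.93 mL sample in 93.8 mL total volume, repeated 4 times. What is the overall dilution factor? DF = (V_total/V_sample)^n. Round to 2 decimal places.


Dilution factor calculation:
Single dilution = V_total / V_sample = 93.8 / 6.93 ≈ 13.535354
Number of dilutions = 4
Total DF = (93.8 / 6.93)^4 (full precision, rounded at the end) = 33564.36

33564.36


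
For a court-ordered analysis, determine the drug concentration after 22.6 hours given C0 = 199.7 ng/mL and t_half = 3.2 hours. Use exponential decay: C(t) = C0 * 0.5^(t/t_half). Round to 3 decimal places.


Drug concentration decay:
Number of half-lives = t / t_half = 22.6 / 3.2 = 7.0625
Decay factor = 0.5^7.0625 = 0.00748128
C(t) = 199.7 * 0.00748128 = 1.494 ng/mL

1.494


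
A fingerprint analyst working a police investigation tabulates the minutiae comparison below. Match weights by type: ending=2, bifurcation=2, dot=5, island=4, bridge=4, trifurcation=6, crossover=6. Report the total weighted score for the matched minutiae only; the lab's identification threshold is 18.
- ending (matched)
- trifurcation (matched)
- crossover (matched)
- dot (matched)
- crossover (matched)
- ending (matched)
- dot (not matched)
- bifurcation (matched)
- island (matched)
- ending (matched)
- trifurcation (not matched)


Weighted minutiae match score:
  ending: matched, +2 (running total 2)
  trifurcation: matched, +6 (running total 8)
  crossover: matched, +6 (running total 14)
  dot: matched, +5 (running total 19)
  crossover: matched, +6 (running total 25)
  ending: matched, +2 (running total 27)
  dot: not matched, +0
  bifurcation: matched, +2 (running total 29)
  island: matched, +4 (running total 33)
  ending: matched, +2 (running total 35)
  trifurcation: not matched, +0
Total score = 35
Threshold = 18; verdict = identification

35


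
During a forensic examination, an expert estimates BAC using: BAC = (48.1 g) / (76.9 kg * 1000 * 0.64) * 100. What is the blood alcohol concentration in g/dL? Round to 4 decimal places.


Applying the Widmark formula:
BAC = (dose_g / (body_wt * 1000 * r)) * 100
Denominator = 76.9 * 1000 * 0.64 = 49216
BAC = (48.1 / 49216) * 100
BAC = 0.0977 g/dL

0.0977


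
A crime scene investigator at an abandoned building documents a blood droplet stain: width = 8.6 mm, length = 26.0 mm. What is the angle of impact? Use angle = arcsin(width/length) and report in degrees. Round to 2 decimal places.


Blood spatter impact angle calculation:
width / length = 8.6 / 26.0 = 0.330769
angle = arcsin(0.330769)
angle = 19.32 degrees

19.32


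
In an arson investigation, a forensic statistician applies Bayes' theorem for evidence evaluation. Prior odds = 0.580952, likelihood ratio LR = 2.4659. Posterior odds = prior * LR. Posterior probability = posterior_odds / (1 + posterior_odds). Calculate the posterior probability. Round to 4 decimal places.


Bayesian evidence evaluation:
Posterior odds = prior_odds * LR = 0.580952 * 2.4659 = 1.43257
Posterior probability = posterior_odds / (1 + posterior_odds)
= 1.43257 / (1 + 1.43257)
= 1.43257 / 2.43257
= 0.5889

0.5889
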